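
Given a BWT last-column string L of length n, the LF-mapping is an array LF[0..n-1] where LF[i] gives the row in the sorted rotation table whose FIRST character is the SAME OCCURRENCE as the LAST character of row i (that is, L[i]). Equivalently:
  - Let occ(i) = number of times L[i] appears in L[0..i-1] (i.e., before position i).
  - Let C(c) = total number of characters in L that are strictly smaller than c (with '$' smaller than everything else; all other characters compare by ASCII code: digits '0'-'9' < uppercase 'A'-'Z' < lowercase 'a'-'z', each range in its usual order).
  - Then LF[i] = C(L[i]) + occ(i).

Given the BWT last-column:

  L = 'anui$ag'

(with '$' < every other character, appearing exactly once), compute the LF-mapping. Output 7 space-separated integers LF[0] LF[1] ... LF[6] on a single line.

Answer: 1 5 6 4 0 2 3

Derivation:
Char counts: '$':1, 'a':2, 'g':1, 'i':1, 'n':1, 'u':1
C (first-col start): C('$')=0, C('a')=1, C('g')=3, C('i')=4, C('n')=5, C('u')=6
L[0]='a': occ=0, LF[0]=C('a')+0=1+0=1
L[1]='n': occ=0, LF[1]=C('n')+0=5+0=5
L[2]='u': occ=0, LF[2]=C('u')+0=6+0=6
L[3]='i': occ=0, LF[3]=C('i')+0=4+0=4
L[4]='$': occ=0, LF[4]=C('$')+0=0+0=0
L[5]='a': occ=1, LF[5]=C('a')+1=1+1=2
L[6]='g': occ=0, LF[6]=C('g')+0=3+0=3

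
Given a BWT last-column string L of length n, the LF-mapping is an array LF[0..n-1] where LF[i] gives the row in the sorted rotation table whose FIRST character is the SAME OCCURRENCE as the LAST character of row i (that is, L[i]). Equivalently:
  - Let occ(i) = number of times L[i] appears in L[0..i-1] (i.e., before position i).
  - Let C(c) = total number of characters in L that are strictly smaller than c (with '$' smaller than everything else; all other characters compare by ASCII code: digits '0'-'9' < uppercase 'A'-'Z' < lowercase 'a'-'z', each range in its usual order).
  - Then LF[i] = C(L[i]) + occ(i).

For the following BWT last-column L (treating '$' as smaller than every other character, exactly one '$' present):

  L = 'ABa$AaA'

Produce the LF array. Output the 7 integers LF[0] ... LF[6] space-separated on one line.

Answer: 1 4 5 0 2 6 3

Derivation:
Char counts: '$':1, 'A':3, 'B':1, 'a':2
C (first-col start): C('$')=0, C('A')=1, C('B')=4, C('a')=5
L[0]='A': occ=0, LF[0]=C('A')+0=1+0=1
L[1]='B': occ=0, LF[1]=C('B')+0=4+0=4
L[2]='a': occ=0, LF[2]=C('a')+0=5+0=5
L[3]='$': occ=0, LF[3]=C('$')+0=0+0=0
L[4]='A': occ=1, LF[4]=C('A')+1=1+1=2
L[5]='a': occ=1, LF[5]=C('a')+1=5+1=6
L[6]='A': occ=2, LF[6]=C('A')+2=1+2=3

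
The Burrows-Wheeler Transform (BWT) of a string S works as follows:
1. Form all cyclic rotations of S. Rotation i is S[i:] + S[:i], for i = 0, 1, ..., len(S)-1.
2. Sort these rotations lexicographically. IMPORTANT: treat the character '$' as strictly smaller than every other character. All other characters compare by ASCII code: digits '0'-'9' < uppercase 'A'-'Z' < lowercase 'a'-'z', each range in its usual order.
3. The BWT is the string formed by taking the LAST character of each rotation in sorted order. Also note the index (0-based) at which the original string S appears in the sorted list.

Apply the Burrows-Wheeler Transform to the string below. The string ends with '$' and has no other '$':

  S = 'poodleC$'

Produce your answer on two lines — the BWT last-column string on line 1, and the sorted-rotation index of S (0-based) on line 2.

All 8 rotations (rotation i = S[i:]+S[:i]):
  rot[0] = poodleC$
  rot[1] = oodleC$p
  rot[2] = odleC$po
  rot[3] = dleC$poo
  rot[4] = leC$pood
  rot[5] = eC$poodl
  rot[6] = C$poodle
  rot[7] = $poodleC
Sorted (with $ < everything):
  sorted[0] = $poodleC  (last char: 'C')
  sorted[1] = C$poodle  (last char: 'e')
  sorted[2] = dleC$poo  (last char: 'o')
  sorted[3] = eC$poodl  (last char: 'l')
  sorted[4] = leC$pood  (last char: 'd')
  sorted[5] = odleC$po  (last char: 'o')
  sorted[6] = oodleC$p  (last char: 'p')
  sorted[7] = poodleC$  (last char: '$')
Last column: Ceoldop$
Original string S is at sorted index 7

Answer: Ceoldop$
7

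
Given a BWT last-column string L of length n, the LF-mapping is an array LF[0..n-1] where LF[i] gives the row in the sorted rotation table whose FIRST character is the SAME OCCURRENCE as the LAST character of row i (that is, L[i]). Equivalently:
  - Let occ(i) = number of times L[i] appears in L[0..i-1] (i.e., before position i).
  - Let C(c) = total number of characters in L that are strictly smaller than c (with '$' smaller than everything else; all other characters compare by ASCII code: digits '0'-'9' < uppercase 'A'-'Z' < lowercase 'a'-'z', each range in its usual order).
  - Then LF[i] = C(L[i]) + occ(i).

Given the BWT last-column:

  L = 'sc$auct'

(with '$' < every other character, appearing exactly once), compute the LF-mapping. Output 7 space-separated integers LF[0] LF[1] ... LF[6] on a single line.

Char counts: '$':1, 'a':1, 'c':2, 's':1, 't':1, 'u':1
C (first-col start): C('$')=0, C('a')=1, C('c')=2, C('s')=4, C('t')=5, C('u')=6
L[0]='s': occ=0, LF[0]=C('s')+0=4+0=4
L[1]='c': occ=0, LF[1]=C('c')+0=2+0=2
L[2]='$': occ=0, LF[2]=C('$')+0=0+0=0
L[3]='a': occ=0, LF[3]=C('a')+0=1+0=1
L[4]='u': occ=0, LF[4]=C('u')+0=6+0=6
L[5]='c': occ=1, LF[5]=C('c')+1=2+1=3
L[6]='t': occ=0, LF[6]=C('t')+0=5+0=5

Answer: 4 2 0 1 6 3 5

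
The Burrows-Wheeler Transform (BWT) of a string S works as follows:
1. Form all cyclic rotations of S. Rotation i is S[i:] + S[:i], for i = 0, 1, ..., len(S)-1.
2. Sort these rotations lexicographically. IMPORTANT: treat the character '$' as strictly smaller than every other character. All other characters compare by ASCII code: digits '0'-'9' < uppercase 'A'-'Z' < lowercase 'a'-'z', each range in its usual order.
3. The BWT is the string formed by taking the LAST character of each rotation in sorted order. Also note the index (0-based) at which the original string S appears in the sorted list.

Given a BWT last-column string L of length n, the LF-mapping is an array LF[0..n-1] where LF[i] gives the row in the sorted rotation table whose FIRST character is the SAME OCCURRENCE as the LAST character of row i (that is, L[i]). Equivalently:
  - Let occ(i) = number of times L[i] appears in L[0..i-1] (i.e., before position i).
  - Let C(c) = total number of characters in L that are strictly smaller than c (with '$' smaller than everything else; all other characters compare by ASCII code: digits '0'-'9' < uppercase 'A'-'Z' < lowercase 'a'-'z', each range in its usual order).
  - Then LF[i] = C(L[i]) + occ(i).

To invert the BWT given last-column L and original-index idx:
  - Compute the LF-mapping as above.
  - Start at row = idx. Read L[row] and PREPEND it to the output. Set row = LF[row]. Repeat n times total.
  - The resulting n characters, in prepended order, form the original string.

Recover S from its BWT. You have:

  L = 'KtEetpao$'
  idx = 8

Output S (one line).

LF mapping: 2 7 1 4 8 6 3 5 0
Walk LF starting at row 8, prepending L[row]:
  step 1: row=8, L[8]='$', prepend. Next row=LF[8]=0
  step 2: row=0, L[0]='K', prepend. Next row=LF[0]=2
  step 3: row=2, L[2]='E', prepend. Next row=LF[2]=1
  step 4: row=1, L[1]='t', prepend. Next row=LF[1]=7
  step 5: row=7, L[7]='o', prepend. Next row=LF[7]=5
  step 6: row=5, L[5]='p', prepend. Next row=LF[5]=6
  step 7: row=6, L[6]='a', prepend. Next row=LF[6]=3
  step 8: row=3, L[3]='e', prepend. Next row=LF[3]=4
  step 9: row=4, L[4]='t', prepend. Next row=LF[4]=8
Reversed output: teapotEK$

Answer: teapotEK$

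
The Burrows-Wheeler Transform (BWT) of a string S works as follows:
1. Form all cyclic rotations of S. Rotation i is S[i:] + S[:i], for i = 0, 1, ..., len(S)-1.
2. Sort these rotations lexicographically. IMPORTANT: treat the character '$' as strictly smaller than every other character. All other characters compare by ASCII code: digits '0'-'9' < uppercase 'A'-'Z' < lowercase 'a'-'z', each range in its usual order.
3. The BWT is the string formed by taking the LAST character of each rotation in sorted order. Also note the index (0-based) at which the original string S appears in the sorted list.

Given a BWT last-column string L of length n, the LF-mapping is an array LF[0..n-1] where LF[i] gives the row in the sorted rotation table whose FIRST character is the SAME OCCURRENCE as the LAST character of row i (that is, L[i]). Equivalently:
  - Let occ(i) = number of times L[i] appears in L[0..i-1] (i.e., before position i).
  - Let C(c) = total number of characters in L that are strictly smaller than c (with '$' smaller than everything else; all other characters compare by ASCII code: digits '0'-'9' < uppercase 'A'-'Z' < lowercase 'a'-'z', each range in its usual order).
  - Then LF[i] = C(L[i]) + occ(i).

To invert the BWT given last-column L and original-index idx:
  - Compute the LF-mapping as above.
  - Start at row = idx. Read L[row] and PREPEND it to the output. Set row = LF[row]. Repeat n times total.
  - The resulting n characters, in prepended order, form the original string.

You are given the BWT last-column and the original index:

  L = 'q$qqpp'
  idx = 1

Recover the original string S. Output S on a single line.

Answer: pqpqq$

Derivation:
LF mapping: 3 0 4 5 1 2
Walk LF starting at row 1, prepending L[row]:
  step 1: row=1, L[1]='$', prepend. Next row=LF[1]=0
  step 2: row=0, L[0]='q', prepend. Next row=LF[0]=3
  step 3: row=3, L[3]='q', prepend. Next row=LF[3]=5
  step 4: row=5, L[5]='p', prepend. Next row=LF[5]=2
  step 5: row=2, L[2]='q', prepend. Next row=LF[2]=4
  step 6: row=4, L[4]='p', prepend. Next row=LF[4]=1
Reversed output: pqpqq$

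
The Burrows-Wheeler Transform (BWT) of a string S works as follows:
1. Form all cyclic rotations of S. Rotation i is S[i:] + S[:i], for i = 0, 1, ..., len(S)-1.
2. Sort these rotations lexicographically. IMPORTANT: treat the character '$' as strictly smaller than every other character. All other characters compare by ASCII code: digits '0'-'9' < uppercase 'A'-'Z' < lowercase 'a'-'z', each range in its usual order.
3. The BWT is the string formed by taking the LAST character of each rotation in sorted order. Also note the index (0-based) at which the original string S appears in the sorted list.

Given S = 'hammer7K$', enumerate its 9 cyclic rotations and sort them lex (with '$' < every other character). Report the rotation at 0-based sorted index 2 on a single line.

Answer: K$hammer7

Derivation:
All 9 rotations (rotation i = S[i:]+S[:i]):
  rot[0] = hammer7K$
  rot[1] = ammer7K$h
  rot[2] = mmer7K$ha
  rot[3] = mer7K$ham
  rot[4] = er7K$hamm
  rot[5] = r7K$hamme
  rot[6] = 7K$hammer
  rot[7] = K$hammer7
  rot[8] = $hammer7K
Sorted (with $ < everything):
  sorted[0] = $hammer7K
  sorted[1] = 7K$hammer
  sorted[2] = K$hammer7
  sorted[3] = ammer7K$h
  sorted[4] = er7K$hamm
  sorted[5] = hammer7K$
  sorted[6] = mer7K$ham
  sorted[7] = mmer7K$ha
  sorted[8] = r7K$hamme
sorted[2] = K$hammer7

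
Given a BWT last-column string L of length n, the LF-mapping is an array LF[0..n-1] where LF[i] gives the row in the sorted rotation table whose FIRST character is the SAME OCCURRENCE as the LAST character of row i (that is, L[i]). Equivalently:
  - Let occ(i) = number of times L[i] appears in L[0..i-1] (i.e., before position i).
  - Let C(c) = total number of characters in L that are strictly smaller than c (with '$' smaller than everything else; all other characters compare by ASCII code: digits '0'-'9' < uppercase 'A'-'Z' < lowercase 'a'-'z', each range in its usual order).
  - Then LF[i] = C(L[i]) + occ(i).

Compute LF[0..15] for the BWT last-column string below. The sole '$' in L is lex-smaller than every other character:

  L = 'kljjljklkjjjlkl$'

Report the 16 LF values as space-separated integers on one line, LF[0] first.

Char counts: '$':1, 'j':6, 'k':4, 'l':5
C (first-col start): C('$')=0, C('j')=1, C('k')=7, C('l')=11
L[0]='k': occ=0, LF[0]=C('k')+0=7+0=7
L[1]='l': occ=0, LF[1]=C('l')+0=11+0=11
L[2]='j': occ=0, LF[2]=C('j')+0=1+0=1
L[3]='j': occ=1, LF[3]=C('j')+1=1+1=2
L[4]='l': occ=1, LF[4]=C('l')+1=11+1=12
L[5]='j': occ=2, LF[5]=C('j')+2=1+2=3
L[6]='k': occ=1, LF[6]=C('k')+1=7+1=8
L[7]='l': occ=2, LF[7]=C('l')+2=11+2=13
L[8]='k': occ=2, LF[8]=C('k')+2=7+2=9
L[9]='j': occ=3, LF[9]=C('j')+3=1+3=4
L[10]='j': occ=4, LF[10]=C('j')+4=1+4=5
L[11]='j': occ=5, LF[11]=C('j')+5=1+5=6
L[12]='l': occ=3, LF[12]=C('l')+3=11+3=14
L[13]='k': occ=3, LF[13]=C('k')+3=7+3=10
L[14]='l': occ=4, LF[14]=C('l')+4=11+4=15
L[15]='$': occ=0, LF[15]=C('$')+0=0+0=0

Answer: 7 11 1 2 12 3 8 13 9 4 5 6 14 10 15 0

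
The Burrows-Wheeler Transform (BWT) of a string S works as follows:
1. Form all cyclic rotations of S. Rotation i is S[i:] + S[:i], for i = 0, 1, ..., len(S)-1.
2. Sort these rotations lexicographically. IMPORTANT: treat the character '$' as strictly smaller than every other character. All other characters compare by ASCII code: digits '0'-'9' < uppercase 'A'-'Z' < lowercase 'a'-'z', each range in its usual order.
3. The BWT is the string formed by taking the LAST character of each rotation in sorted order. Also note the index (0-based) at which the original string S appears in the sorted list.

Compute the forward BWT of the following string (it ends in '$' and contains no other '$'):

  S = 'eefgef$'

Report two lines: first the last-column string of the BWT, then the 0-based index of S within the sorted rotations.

All 7 rotations (rotation i = S[i:]+S[:i]):
  rot[0] = eefgef$
  rot[1] = efgef$e
  rot[2] = fgef$ee
  rot[3] = gef$eef
  rot[4] = ef$eefg
  rot[5] = f$eefge
  rot[6] = $eefgef
Sorted (with $ < everything):
  sorted[0] = $eefgef  (last char: 'f')
  sorted[1] = eefgef$  (last char: '$')
  sorted[2] = ef$eefg  (last char: 'g')
  sorted[3] = efgef$e  (last char: 'e')
  sorted[4] = f$eefge  (last char: 'e')
  sorted[5] = fgef$ee  (last char: 'e')
  sorted[6] = gef$eef  (last char: 'f')
Last column: f$geeef
Original string S is at sorted index 1

Answer: f$geeef
1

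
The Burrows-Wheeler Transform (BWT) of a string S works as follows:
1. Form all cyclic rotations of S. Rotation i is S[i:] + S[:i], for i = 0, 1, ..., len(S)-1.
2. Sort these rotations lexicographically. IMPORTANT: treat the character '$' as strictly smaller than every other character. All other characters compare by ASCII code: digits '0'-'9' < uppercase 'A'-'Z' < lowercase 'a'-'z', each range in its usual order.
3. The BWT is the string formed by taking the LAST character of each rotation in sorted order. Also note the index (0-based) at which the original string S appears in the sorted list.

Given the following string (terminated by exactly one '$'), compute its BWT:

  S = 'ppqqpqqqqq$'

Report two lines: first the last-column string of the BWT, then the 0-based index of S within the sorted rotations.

Answer: q$pqqqqpqqp
1

Derivation:
All 11 rotations (rotation i = S[i:]+S[:i]):
  rot[0] = ppqqpqqqqq$
  rot[1] = pqqpqqqqq$p
  rot[2] = qqpqqqqq$pp
  rot[3] = qpqqqqq$ppq
  rot[4] = pqqqqq$ppqq
  rot[5] = qqqqq$ppqqp
  rot[6] = qqqq$ppqqpq
  rot[7] = qqq$ppqqpqq
  rot[8] = qq$ppqqpqqq
  rot[9] = q$ppqqpqqqq
  rot[10] = $ppqqpqqqqq
Sorted (with $ < everything):
  sorted[0] = $ppqqpqqqqq  (last char: 'q')
  sorted[1] = ppqqpqqqqq$  (last char: '$')
  sorted[2] = pqqpqqqqq$p  (last char: 'p')
  sorted[3] = pqqqqq$ppqq  (last char: 'q')
  sorted[4] = q$ppqqpqqqq  (last char: 'q')
  sorted[5] = qpqqqqq$ppq  (last char: 'q')
  sorted[6] = qq$ppqqpqqq  (last char: 'q')
  sorted[7] = qqpqqqqq$pp  (last char: 'p')
  sorted[8] = qqq$ppqqpqq  (last char: 'q')
  sorted[9] = qqqq$ppqqpq  (last char: 'q')
  sorted[10] = qqqqq$ppqqp  (last char: 'p')
Last column: q$pqqqqpqqp
Original string S is at sorted index 1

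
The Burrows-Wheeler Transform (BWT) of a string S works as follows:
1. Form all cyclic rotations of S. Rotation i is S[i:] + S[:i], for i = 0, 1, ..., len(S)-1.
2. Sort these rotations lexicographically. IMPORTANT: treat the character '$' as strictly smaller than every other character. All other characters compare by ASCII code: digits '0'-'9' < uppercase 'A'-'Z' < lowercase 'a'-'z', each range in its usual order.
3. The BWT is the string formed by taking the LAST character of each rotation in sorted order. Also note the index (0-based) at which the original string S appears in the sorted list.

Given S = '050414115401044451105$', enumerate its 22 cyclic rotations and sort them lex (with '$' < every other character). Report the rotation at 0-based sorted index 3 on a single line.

All 22 rotations (rotation i = S[i:]+S[:i]):
  rot[0] = 050414115401044451105$
  rot[1] = 50414115401044451105$0
  rot[2] = 0414115401044451105$05
  rot[3] = 414115401044451105$050
  rot[4] = 14115401044451105$0504
  rot[5] = 4115401044451105$05041
  rot[6] = 115401044451105$050414
  rot[7] = 15401044451105$0504141
  rot[8] = 5401044451105$05041411
  rot[9] = 401044451105$050414115
  rot[10] = 01044451105$0504141154
  rot[11] = 1044451105$05041411540
  rot[12] = 044451105$050414115401
  rot[13] = 44451105$0504141154010
  rot[14] = 4451105$05041411540104
  rot[15] = 451105$050414115401044
  rot[16] = 51105$0504141154010444
  rot[17] = 1105$05041411540104445
  rot[18] = 105$050414115401044451
  rot[19] = 05$0504141154010444511
  rot[20] = 5$05041411540104445110
  rot[21] = $050414115401044451105
Sorted (with $ < everything):
  sorted[0] = $050414115401044451105
  sorted[1] = 01044451105$0504141154
  sorted[2] = 0414115401044451105$05
  sorted[3] = 044451105$050414115401
  sorted[4] = 05$0504141154010444511
  sorted[5] = 050414115401044451105$
  sorted[6] = 1044451105$05041411540
  sorted[7] = 105$050414115401044451
  sorted[8] = 1105$05041411540104445
  sorted[9] = 115401044451105$050414
  sorted[10] = 14115401044451105$0504
  sorted[11] = 15401044451105$0504141
  sorted[12] = 401044451105$050414115
  sorted[13] = 4115401044451105$05041
  sorted[14] = 414115401044451105$050
  sorted[15] = 44451105$0504141154010
  sorted[16] = 4451105$05041411540104
  sorted[17] = 451105$050414115401044
  sorted[18] = 5$05041411540104445110
  sorted[19] = 50414115401044451105$0
  sorted[20] = 51105$0504141154010444
  sorted[21] = 5401044451105$05041411
sorted[3] = 044451105$050414115401

Answer: 044451105$050414115401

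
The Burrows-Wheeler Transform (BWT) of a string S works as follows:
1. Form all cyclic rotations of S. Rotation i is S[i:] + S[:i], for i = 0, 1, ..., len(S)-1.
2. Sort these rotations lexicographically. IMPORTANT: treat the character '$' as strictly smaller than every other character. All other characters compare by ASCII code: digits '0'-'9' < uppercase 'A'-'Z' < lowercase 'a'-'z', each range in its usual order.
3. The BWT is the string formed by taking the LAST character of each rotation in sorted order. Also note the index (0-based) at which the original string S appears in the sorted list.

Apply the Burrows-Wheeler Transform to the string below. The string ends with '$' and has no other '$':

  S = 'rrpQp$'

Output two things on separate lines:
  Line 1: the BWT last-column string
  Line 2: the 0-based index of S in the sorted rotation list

All 6 rotations (rotation i = S[i:]+S[:i]):
  rot[0] = rrpQp$
  rot[1] = rpQp$r
  rot[2] = pQp$rr
  rot[3] = Qp$rrp
  rot[4] = p$rrpQ
  rot[5] = $rrpQp
Sorted (with $ < everything):
  sorted[0] = $rrpQp  (last char: 'p')
  sorted[1] = Qp$rrp  (last char: 'p')
  sorted[2] = p$rrpQ  (last char: 'Q')
  sorted[3] = pQp$rr  (last char: 'r')
  sorted[4] = rpQp$r  (last char: 'r')
  sorted[5] = rrpQp$  (last char: '$')
Last column: ppQrr$
Original string S is at sorted index 5

Answer: ppQrr$
5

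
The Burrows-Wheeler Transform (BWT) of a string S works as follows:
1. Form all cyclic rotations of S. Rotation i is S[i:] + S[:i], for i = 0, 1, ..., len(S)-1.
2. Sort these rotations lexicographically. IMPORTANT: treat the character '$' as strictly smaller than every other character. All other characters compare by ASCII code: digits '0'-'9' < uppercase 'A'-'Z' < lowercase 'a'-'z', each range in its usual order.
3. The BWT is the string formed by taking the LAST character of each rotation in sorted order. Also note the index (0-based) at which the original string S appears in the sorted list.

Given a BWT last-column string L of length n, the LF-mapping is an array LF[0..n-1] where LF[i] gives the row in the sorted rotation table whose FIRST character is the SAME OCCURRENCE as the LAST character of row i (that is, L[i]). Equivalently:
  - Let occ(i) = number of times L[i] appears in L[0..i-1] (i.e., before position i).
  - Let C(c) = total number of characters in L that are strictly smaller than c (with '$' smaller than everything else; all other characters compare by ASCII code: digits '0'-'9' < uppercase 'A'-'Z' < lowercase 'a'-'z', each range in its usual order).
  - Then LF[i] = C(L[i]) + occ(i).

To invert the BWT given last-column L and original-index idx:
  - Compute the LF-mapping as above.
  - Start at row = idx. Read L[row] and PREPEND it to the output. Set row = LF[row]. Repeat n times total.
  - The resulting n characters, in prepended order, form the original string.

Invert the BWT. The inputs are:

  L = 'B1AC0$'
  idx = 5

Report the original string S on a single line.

LF mapping: 4 2 3 5 1 0
Walk LF starting at row 5, prepending L[row]:
  step 1: row=5, L[5]='$', prepend. Next row=LF[5]=0
  step 2: row=0, L[0]='B', prepend. Next row=LF[0]=4
  step 3: row=4, L[4]='0', prepend. Next row=LF[4]=1
  step 4: row=1, L[1]='1', prepend. Next row=LF[1]=2
  step 5: row=2, L[2]='A', prepend. Next row=LF[2]=3
  step 6: row=3, L[3]='C', prepend. Next row=LF[3]=5
Reversed output: CA10B$

Answer: CA10B$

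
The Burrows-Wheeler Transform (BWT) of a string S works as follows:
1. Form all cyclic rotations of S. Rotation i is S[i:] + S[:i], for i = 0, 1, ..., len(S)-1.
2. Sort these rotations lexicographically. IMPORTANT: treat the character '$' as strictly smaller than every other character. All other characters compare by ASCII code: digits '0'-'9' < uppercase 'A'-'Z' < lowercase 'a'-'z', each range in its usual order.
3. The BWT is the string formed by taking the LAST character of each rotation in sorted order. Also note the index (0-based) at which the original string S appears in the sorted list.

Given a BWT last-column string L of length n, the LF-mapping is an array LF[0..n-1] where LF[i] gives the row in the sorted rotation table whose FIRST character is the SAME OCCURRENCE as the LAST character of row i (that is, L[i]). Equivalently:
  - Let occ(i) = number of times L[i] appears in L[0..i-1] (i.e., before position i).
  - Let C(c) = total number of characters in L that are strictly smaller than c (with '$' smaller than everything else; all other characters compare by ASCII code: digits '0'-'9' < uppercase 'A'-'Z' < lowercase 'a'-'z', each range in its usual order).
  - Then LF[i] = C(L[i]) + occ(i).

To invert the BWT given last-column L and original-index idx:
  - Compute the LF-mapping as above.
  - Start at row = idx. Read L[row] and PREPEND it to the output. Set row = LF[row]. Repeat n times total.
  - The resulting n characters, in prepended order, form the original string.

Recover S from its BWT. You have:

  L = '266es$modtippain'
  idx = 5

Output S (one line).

Answer: disappointme662$

Derivation:
LF mapping: 1 2 3 6 14 0 9 11 5 15 7 12 13 4 8 10
Walk LF starting at row 5, prepending L[row]:
  step 1: row=5, L[5]='$', prepend. Next row=LF[5]=0
  step 2: row=0, L[0]='2', prepend. Next row=LF[0]=1
  step 3: row=1, L[1]='6', prepend. Next row=LF[1]=2
  step 4: row=2, L[2]='6', prepend. Next row=LF[2]=3
  step 5: row=3, L[3]='e', prepend. Next row=LF[3]=6
  step 6: row=6, L[6]='m', prepend. Next row=LF[6]=9
  step 7: row=9, L[9]='t', prepend. Next row=LF[9]=15
  step 8: row=15, L[15]='n', prepend. Next row=LF[15]=10
  step 9: row=10, L[10]='i', prepend. Next row=LF[10]=7
  step 10: row=7, L[7]='o', prepend. Next row=LF[7]=11
  step 11: row=11, L[11]='p', prepend. Next row=LF[11]=12
  step 12: row=12, L[12]='p', prepend. Next row=LF[12]=13
  step 13: row=13, L[13]='a', prepend. Next row=LF[13]=4
  step 14: row=4, L[4]='s', prepend. Next row=LF[4]=14
  step 15: row=14, L[14]='i', prepend. Next row=LF[14]=8
  step 16: row=8, L[8]='d', prepend. Next row=LF[8]=5
Reversed output: disappointme662$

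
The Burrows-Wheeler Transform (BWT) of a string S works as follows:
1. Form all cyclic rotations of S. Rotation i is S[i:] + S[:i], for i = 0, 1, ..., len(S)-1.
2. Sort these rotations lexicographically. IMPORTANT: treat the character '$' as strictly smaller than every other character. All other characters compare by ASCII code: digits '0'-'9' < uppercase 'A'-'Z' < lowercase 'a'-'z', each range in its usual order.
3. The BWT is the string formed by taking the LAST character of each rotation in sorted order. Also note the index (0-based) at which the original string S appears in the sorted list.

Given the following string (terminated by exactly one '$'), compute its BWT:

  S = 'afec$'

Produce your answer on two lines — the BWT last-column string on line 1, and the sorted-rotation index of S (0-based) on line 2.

Answer: c$efa
1

Derivation:
All 5 rotations (rotation i = S[i:]+S[:i]):
  rot[0] = afec$
  rot[1] = fec$a
  rot[2] = ec$af
  rot[3] = c$afe
  rot[4] = $afec
Sorted (with $ < everything):
  sorted[0] = $afec  (last char: 'c')
  sorted[1] = afec$  (last char: '$')
  sorted[2] = c$afe  (last char: 'e')
  sorted[3] = ec$af  (last char: 'f')
  sorted[4] = fec$a  (last char: 'a')
Last column: c$efa
Original string S is at sorted index 1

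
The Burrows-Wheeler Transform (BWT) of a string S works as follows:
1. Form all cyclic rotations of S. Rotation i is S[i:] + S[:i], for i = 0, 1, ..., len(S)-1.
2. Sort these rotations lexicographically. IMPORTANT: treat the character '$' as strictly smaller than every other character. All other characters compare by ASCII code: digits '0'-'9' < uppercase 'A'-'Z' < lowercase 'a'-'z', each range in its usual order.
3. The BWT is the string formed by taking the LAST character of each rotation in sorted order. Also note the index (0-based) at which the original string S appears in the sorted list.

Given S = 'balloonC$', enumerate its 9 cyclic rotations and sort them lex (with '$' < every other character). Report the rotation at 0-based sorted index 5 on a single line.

All 9 rotations (rotation i = S[i:]+S[:i]):
  rot[0] = balloonC$
  rot[1] = alloonC$b
  rot[2] = lloonC$ba
  rot[3] = loonC$bal
  rot[4] = oonC$ball
  rot[5] = onC$ballo
  rot[6] = nC$balloo
  rot[7] = C$balloon
  rot[8] = $balloonC
Sorted (with $ < everything):
  sorted[0] = $balloonC
  sorted[1] = C$balloon
  sorted[2] = alloonC$b
  sorted[3] = balloonC$
  sorted[4] = lloonC$ba
  sorted[5] = loonC$bal
  sorted[6] = nC$balloo
  sorted[7] = onC$ballo
  sorted[8] = oonC$ball
sorted[5] = loonC$bal

Answer: loonC$bal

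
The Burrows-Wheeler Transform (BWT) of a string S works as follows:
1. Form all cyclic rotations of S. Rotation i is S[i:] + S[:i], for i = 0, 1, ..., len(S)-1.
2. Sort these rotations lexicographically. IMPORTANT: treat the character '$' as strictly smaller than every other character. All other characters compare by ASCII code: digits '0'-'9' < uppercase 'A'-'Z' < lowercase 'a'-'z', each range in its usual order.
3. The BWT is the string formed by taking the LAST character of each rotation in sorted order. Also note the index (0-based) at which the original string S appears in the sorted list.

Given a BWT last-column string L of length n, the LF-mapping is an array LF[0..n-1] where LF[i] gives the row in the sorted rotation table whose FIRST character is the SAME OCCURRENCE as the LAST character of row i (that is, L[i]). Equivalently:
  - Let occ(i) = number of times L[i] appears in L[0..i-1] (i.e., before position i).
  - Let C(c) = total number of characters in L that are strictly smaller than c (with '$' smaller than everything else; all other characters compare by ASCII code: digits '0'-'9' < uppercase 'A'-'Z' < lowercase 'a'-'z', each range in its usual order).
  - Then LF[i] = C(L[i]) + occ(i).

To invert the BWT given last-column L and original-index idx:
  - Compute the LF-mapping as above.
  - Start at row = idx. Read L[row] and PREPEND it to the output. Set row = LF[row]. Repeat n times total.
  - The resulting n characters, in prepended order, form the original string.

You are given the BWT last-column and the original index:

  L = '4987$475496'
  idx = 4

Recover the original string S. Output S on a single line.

Answer: 5774846994$

Derivation:
LF mapping: 1 9 8 6 0 2 7 4 3 10 5
Walk LF starting at row 4, prepending L[row]:
  step 1: row=4, L[4]='$', prepend. Next row=LF[4]=0
  step 2: row=0, L[0]='4', prepend. Next row=LF[0]=1
  step 3: row=1, L[1]='9', prepend. Next row=LF[1]=9
  step 4: row=9, L[9]='9', prepend. Next row=LF[9]=10
  step 5: row=10, L[10]='6', prepend. Next row=LF[10]=5
  step 6: row=5, L[5]='4', prepend. Next row=LF[5]=2
  step 7: row=2, L[2]='8', prepend. Next row=LF[2]=8
  step 8: row=8, L[8]='4', prepend. Next row=LF[8]=3
  step 9: row=3, L[3]='7', prepend. Next row=LF[3]=6
  step 10: row=6, L[6]='7', prepend. Next row=LF[6]=7
  step 11: row=7, L[7]='5', prepend. Next row=LF[7]=4
Reversed output: 5774846994$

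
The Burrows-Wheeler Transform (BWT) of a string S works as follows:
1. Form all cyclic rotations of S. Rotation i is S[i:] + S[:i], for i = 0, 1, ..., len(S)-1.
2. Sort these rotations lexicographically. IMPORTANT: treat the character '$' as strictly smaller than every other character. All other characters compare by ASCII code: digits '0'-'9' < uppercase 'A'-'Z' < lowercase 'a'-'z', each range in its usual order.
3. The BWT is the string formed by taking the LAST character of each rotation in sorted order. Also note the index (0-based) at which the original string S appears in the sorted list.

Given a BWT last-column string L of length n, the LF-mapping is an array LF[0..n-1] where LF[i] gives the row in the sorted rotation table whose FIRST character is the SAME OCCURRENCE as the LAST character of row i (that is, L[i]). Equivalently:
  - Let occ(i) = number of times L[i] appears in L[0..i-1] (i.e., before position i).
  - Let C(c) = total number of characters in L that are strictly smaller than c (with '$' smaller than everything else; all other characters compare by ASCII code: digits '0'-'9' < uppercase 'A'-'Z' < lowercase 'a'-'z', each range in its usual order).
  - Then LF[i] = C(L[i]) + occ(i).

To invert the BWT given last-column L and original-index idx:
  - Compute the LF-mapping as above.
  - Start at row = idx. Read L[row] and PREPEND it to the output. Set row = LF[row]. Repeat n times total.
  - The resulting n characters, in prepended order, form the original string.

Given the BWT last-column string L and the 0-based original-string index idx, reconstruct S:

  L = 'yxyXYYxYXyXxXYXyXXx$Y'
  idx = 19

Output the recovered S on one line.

Answer: yYXxXxyXYXYyxYxXXYXy$

Derivation:
LF mapping: 17 13 18 1 8 9 14 10 2 19 3 15 4 11 5 20 6 7 16 0 12
Walk LF starting at row 19, prepending L[row]:
  step 1: row=19, L[19]='$', prepend. Next row=LF[19]=0
  step 2: row=0, L[0]='y', prepend. Next row=LF[0]=17
  step 3: row=17, L[17]='X', prepend. Next row=LF[17]=7
  step 4: row=7, L[7]='Y', prepend. Next row=LF[7]=10
  step 5: row=10, L[10]='X', prepend. Next row=LF[10]=3
  step 6: row=3, L[3]='X', prepend. Next row=LF[3]=1
  step 7: row=1, L[1]='x', prepend. Next row=LF[1]=13
  step 8: row=13, L[13]='Y', prepend. Next row=LF[13]=11
  step 9: row=11, L[11]='x', prepend. Next row=LF[11]=15
  step 10: row=15, L[15]='y', prepend. Next row=LF[15]=20
  step 11: row=20, L[20]='Y', prepend. Next row=LF[20]=12
  step 12: row=12, L[12]='X', prepend. Next row=LF[12]=4
  step 13: row=4, L[4]='Y', prepend. Next row=LF[4]=8
  step 14: row=8, L[8]='X', prepend. Next row=LF[8]=2
  step 15: row=2, L[2]='y', prepend. Next row=LF[2]=18
  step 16: row=18, L[18]='x', prepend. Next row=LF[18]=16
  step 17: row=16, L[16]='X', prepend. Next row=LF[16]=6
  step 18: row=6, L[6]='x', prepend. Next row=LF[6]=14
  step 19: row=14, L[14]='X', prepend. Next row=LF[14]=5
  step 20: row=5, L[5]='Y', prepend. Next row=LF[5]=9
  step 21: row=9, L[9]='y', prepend. Next row=LF[9]=19
Reversed output: yYXxXxyXYXYyxYxXXYXy$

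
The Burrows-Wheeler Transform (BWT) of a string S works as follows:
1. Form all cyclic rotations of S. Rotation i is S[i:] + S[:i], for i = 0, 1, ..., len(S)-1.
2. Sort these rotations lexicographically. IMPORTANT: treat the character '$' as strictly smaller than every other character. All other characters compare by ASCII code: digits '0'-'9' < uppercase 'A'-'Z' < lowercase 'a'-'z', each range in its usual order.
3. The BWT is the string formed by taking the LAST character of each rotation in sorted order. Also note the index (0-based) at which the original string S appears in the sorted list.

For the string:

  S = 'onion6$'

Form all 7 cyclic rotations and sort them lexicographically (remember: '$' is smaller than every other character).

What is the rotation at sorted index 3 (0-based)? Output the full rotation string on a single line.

Answer: n6$onio

Derivation:
All 7 rotations (rotation i = S[i:]+S[:i]):
  rot[0] = onion6$
  rot[1] = nion6$o
  rot[2] = ion6$on
  rot[3] = on6$oni
  rot[4] = n6$onio
  rot[5] = 6$onion
  rot[6] = $onion6
Sorted (with $ < everything):
  sorted[0] = $onion6
  sorted[1] = 6$onion
  sorted[2] = ion6$on
  sorted[3] = n6$onio
  sorted[4] = nion6$o
  sorted[5] = on6$oni
  sorted[6] = onion6$
sorted[3] = n6$onio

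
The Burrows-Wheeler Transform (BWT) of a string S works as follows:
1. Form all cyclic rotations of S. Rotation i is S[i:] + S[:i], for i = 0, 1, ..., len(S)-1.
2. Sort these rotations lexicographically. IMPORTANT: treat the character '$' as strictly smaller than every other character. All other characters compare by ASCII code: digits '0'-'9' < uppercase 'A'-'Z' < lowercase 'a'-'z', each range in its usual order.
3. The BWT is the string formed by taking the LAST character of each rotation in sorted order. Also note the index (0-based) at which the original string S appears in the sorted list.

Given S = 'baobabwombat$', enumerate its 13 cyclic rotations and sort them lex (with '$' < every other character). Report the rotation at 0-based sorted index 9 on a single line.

All 13 rotations (rotation i = S[i:]+S[:i]):
  rot[0] = baobabwombat$
  rot[1] = aobabwombat$b
  rot[2] = obabwombat$ba
  rot[3] = babwombat$bao
  rot[4] = abwombat$baob
  rot[5] = bwombat$baoba
  rot[6] = wombat$baobab
  rot[7] = ombat$baobabw
  rot[8] = mbat$baobabwo
  rot[9] = bat$baobabwom
  rot[10] = at$baobabwomb
  rot[11] = t$baobabwomba
  rot[12] = $baobabwombat
Sorted (with $ < everything):
  sorted[0] = $baobabwombat
  sorted[1] = abwombat$baob
  sorted[2] = aobabwombat$b
  sorted[3] = at$baobabwomb
  sorted[4] = babwombat$bao
  sorted[5] = baobabwombat$
  sorted[6] = bat$baobabwom
  sorted[7] = bwombat$baoba
  sorted[8] = mbat$baobabwo
  sorted[9] = obabwombat$ba
  sorted[10] = ombat$baobabw
  sorted[11] = t$baobabwomba
  sorted[12] = wombat$baobab
sorted[9] = obabwombat$ba

Answer: obabwombat$ba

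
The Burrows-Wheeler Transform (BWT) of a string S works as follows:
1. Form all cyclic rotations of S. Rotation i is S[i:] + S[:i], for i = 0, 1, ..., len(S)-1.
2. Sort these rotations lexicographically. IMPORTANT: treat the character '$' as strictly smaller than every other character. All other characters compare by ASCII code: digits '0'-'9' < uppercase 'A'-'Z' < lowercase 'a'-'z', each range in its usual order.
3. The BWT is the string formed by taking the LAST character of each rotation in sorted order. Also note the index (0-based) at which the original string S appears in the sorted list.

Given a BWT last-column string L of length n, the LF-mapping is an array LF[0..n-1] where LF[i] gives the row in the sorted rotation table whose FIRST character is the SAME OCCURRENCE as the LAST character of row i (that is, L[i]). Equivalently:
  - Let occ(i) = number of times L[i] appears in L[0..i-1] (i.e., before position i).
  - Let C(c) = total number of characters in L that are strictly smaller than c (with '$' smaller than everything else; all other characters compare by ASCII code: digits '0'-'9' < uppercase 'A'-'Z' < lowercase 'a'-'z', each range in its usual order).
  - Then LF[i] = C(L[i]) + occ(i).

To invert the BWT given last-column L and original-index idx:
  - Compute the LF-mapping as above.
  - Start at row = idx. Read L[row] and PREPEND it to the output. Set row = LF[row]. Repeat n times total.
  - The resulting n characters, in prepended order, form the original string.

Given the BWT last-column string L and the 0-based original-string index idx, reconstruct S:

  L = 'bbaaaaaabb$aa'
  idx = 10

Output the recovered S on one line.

Answer: baaaaaaababb$

Derivation:
LF mapping: 9 10 1 2 3 4 5 6 11 12 0 7 8
Walk LF starting at row 10, prepending L[row]:
  step 1: row=10, L[10]='$', prepend. Next row=LF[10]=0
  step 2: row=0, L[0]='b', prepend. Next row=LF[0]=9
  step 3: row=9, L[9]='b', prepend. Next row=LF[9]=12
  step 4: row=12, L[12]='a', prepend. Next row=LF[12]=8
  step 5: row=8, L[8]='b', prepend. Next row=LF[8]=11
  step 6: row=11, L[11]='a', prepend. Next row=LF[11]=7
  step 7: row=7, L[7]='a', prepend. Next row=LF[7]=6
  step 8: row=6, L[6]='a', prepend. Next row=LF[6]=5
  step 9: row=5, L[5]='a', prepend. Next row=LF[5]=4
  step 10: row=4, L[4]='a', prepend. Next row=LF[4]=3
  step 11: row=3, L[3]='a', prepend. Next row=LF[3]=2
  step 12: row=2, L[2]='a', prepend. Next row=LF[2]=1
  step 13: row=1, L[1]='b', prepend. Next row=LF[1]=10
Reversed output: baaaaaaababb$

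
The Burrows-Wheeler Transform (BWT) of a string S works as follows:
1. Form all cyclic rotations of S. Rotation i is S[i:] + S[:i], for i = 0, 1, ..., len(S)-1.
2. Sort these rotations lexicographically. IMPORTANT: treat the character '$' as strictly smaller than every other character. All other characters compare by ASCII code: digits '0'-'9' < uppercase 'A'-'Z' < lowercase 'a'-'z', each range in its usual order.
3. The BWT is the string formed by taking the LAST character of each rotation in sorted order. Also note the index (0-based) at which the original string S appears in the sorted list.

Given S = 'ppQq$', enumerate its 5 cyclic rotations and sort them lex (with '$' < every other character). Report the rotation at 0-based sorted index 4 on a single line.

All 5 rotations (rotation i = S[i:]+S[:i]):
  rot[0] = ppQq$
  rot[1] = pQq$p
  rot[2] = Qq$pp
  rot[3] = q$ppQ
  rot[4] = $ppQq
Sorted (with $ < everything):
  sorted[0] = $ppQq
  sorted[1] = Qq$pp
  sorted[2] = pQq$p
  sorted[3] = ppQq$
  sorted[4] = q$ppQ
sorted[4] = q$ppQ

Answer: q$ppQ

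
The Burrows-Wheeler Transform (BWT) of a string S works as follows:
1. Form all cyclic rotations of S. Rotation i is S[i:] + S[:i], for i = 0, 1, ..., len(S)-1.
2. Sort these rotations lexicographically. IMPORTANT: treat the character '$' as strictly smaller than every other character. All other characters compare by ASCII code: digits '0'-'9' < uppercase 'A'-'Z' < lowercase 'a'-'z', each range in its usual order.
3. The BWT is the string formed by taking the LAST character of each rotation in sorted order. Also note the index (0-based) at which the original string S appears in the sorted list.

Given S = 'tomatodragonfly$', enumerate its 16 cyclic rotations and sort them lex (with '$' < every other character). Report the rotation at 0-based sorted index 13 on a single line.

All 16 rotations (rotation i = S[i:]+S[:i]):
  rot[0] = tomatodragonfly$
  rot[1] = omatodragonfly$t
  rot[2] = matodragonfly$to
  rot[3] = atodragonfly$tom
  rot[4] = todragonfly$toma
  rot[5] = odragonfly$tomat
  rot[6] = dragonfly$tomato
  rot[7] = ragonfly$tomatod
  rot[8] = agonfly$tomatodr
  rot[9] = gonfly$tomatodra
  rot[10] = onfly$tomatodrag
  rot[11] = nfly$tomatodrago
  rot[12] = fly$tomatodragon
  rot[13] = ly$tomatodragonf
  rot[14] = y$tomatodragonfl
  rot[15] = $tomatodragonfly
Sorted (with $ < everything):
  sorted[0] = $tomatodragonfly
  sorted[1] = agonfly$tomatodr
  sorted[2] = atodragonfly$tom
  sorted[3] = dragonfly$tomato
  sorted[4] = fly$tomatodragon
  sorted[5] = gonfly$tomatodra
  sorted[6] = ly$tomatodragonf
  sorted[7] = matodragonfly$to
  sorted[8] = nfly$tomatodrago
  sorted[9] = odragonfly$tomat
  sorted[10] = omatodragonfly$t
  sorted[11] = onfly$tomatodrag
  sorted[12] = ragonfly$tomatod
  sorted[13] = todragonfly$toma
  sorted[14] = tomatodragonfly$
  sorted[15] = y$tomatodragonfl
sorted[13] = todragonfly$toma

Answer: todragonfly$toma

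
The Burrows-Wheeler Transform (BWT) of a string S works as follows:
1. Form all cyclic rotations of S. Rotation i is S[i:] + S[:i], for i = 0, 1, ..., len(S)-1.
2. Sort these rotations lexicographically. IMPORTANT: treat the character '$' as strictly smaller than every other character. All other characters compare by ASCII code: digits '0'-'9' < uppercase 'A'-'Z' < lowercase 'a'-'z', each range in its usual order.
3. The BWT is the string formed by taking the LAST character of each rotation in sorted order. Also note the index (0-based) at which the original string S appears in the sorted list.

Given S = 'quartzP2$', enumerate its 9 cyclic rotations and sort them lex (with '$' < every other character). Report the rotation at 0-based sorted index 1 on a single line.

All 9 rotations (rotation i = S[i:]+S[:i]):
  rot[0] = quartzP2$
  rot[1] = uartzP2$q
  rot[2] = artzP2$qu
  rot[3] = rtzP2$qua
  rot[4] = tzP2$quar
  rot[5] = zP2$quart
  rot[6] = P2$quartz
  rot[7] = 2$quartzP
  rot[8] = $quartzP2
Sorted (with $ < everything):
  sorted[0] = $quartzP2
  sorted[1] = 2$quartzP
  sorted[2] = P2$quartz
  sorted[3] = artzP2$qu
  sorted[4] = quartzP2$
  sorted[5] = rtzP2$qua
  sorted[6] = tzP2$quar
  sorted[7] = uartzP2$q
  sorted[8] = zP2$quart
sorted[1] = 2$quartzP

Answer: 2$quartzP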